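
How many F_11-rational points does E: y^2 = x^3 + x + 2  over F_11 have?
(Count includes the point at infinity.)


For each x in F_11, count y with y^2 = x^3 + 1 x + 2 mod 11:
  x = 1: RHS = 4, y in [2, 9]  -> 2 point(s)
  x = 2: RHS = 1, y in [1, 10]  -> 2 point(s)
  x = 4: RHS = 4, y in [2, 9]  -> 2 point(s)
  x = 5: RHS = 0, y in [0]  -> 1 point(s)
  x = 6: RHS = 4, y in [2, 9]  -> 2 point(s)
  x = 7: RHS = 0, y in [0]  -> 1 point(s)
  x = 8: RHS = 5, y in [4, 7]  -> 2 point(s)
  x = 9: RHS = 3, y in [5, 6]  -> 2 point(s)
  x = 10: RHS = 0, y in [0]  -> 1 point(s)
Affine points: 15. Add the point at infinity: total = 16.

#E(F_11) = 16


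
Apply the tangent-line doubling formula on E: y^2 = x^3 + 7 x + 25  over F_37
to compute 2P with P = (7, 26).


Doubling: s = (3 x1^2 + a) / (2 y1)
s = (3*7^2 + 7) / (2*26) mod 37 = 30
x3 = s^2 - 2 x1 mod 37 = 30^2 - 2*7 = 35
y3 = s (x1 - x3) - y1 mod 37 = 30 * (7 - 35) - 26 = 22

2P = (35, 22)


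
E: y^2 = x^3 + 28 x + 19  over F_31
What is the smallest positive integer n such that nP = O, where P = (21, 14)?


Compute successive multiples of P until we hit O:
  1P = (21, 14)
  2P = (25, 10)
  3P = (17, 13)
  4P = (26, 8)
  5P = (9, 15)
  6P = (15, 1)
  7P = (4, 28)
  8P = (7, 0)
  ... (continuing to 16P)
  16P = O

ord(P) = 16


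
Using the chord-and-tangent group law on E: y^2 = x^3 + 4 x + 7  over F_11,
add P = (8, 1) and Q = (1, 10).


P != Q, so use the chord formula.
s = (y2 - y1) / (x2 - x1) = (9) / (4) mod 11 = 5
x3 = s^2 - x1 - x2 mod 11 = 5^2 - 8 - 1 = 5
y3 = s (x1 - x3) - y1 mod 11 = 5 * (8 - 5) - 1 = 3

P + Q = (5, 3)


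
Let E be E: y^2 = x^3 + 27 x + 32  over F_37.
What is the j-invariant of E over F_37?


Delta = -16(4 a^3 + 27 b^2) mod 37 = 31
-1728 * (4 a)^3 = -1728 * (4*27)^3 mod 37 = 36
j = 36 * 31^(-1) mod 37 = 31

j = 31 (mod 37)


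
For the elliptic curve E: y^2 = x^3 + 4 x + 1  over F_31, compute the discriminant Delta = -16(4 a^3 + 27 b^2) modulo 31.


4 a^3 + 27 b^2 = 4*4^3 + 27*1^2 = 256 + 27 = 283
Delta = -16 * (283) = -4528
Delta mod 31 = 29

Delta = 29 (mod 31)


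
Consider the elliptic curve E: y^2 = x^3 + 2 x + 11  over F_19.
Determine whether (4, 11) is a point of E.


Check whether y^2 = x^3 + 2 x + 11 (mod 19) for (x, y) = (4, 11).
LHS: y^2 = 11^2 mod 19 = 7
RHS: x^3 + 2 x + 11 = 4^3 + 2*4 + 11 mod 19 = 7
LHS = RHS

Yes, on the curve


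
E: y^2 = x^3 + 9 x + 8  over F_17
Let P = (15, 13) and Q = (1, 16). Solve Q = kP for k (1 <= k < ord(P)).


Enumerate multiples of P until we hit Q = (1, 16):
  1P = (15, 13)
  2P = (0, 5)
  3P = (1, 16)
Match found at i = 3.

k = 3


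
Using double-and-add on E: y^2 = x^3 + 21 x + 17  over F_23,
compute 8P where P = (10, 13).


k = 8 = 1000_2 (binary, LSB first: 0001)
Double-and-add from P = (10, 13):
  bit 0 = 0: acc unchanged = O
  bit 1 = 0: acc unchanged = O
  bit 2 = 0: acc unchanged = O
  bit 3 = 1: acc = O + (22, 8) = (22, 8)

8P = (22, 8)


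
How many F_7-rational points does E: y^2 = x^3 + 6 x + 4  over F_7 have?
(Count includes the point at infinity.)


For each x in F_7, count y with y^2 = x^3 + 6 x + 4 mod 7:
  x = 0: RHS = 4, y in [2, 5]  -> 2 point(s)
  x = 1: RHS = 4, y in [2, 5]  -> 2 point(s)
  x = 3: RHS = 0, y in [0]  -> 1 point(s)
  x = 4: RHS = 1, y in [1, 6]  -> 2 point(s)
  x = 6: RHS = 4, y in [2, 5]  -> 2 point(s)
Affine points: 9. Add the point at infinity: total = 10.

#E(F_7) = 10


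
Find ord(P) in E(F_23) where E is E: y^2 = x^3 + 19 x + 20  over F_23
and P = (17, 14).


Compute successive multiples of P until we hit O:
  1P = (17, 14)
  2P = (15, 0)
  3P = (17, 9)
  4P = O

ord(P) = 4


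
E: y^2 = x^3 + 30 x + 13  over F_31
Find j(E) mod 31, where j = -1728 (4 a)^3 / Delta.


Delta = -16(4 a^3 + 27 b^2) mod 31 = 30
-1728 * (4 a)^3 = -1728 * (4*30)^3 mod 31 = 15
j = 15 * 30^(-1) mod 31 = 16

j = 16 (mod 31)


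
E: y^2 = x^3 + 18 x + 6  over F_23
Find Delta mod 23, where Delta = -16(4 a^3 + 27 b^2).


4 a^3 + 27 b^2 = 4*18^3 + 27*6^2 = 23328 + 972 = 24300
Delta = -16 * (24300) = -388800
Delta mod 23 = 15

Delta = 15 (mod 23)


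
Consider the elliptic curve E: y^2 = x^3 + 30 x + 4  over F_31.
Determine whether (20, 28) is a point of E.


Check whether y^2 = x^3 + 30 x + 4 (mod 31) for (x, y) = (20, 28).
LHS: y^2 = 28^2 mod 31 = 9
RHS: x^3 + 30 x + 4 = 20^3 + 30*20 + 4 mod 31 = 17
LHS != RHS

No, not on the curve


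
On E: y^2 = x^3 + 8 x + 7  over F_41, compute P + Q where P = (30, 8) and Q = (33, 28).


P != Q, so use the chord formula.
s = (y2 - y1) / (x2 - x1) = (20) / (3) mod 41 = 34
x3 = s^2 - x1 - x2 mod 41 = 34^2 - 30 - 33 = 27
y3 = s (x1 - x3) - y1 mod 41 = 34 * (30 - 27) - 8 = 12

P + Q = (27, 12)


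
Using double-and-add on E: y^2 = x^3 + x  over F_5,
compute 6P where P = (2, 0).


k = 6 = 110_2 (binary, LSB first: 011)
Double-and-add from P = (2, 0):
  bit 0 = 0: acc unchanged = O
  bit 1 = 1: acc = O + O = O
  bit 2 = 1: acc = O + O = O

6P = O


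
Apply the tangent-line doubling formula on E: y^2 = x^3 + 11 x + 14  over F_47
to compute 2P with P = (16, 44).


Doubling: s = (3 x1^2 + a) / (2 y1)
s = (3*16^2 + 11) / (2*44) mod 47 = 19
x3 = s^2 - 2 x1 mod 47 = 19^2 - 2*16 = 0
y3 = s (x1 - x3) - y1 mod 47 = 19 * (16 - 0) - 44 = 25

2P = (0, 25)


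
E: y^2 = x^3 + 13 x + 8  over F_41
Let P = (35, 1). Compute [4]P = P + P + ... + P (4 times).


k = 4 = 100_2 (binary, LSB first: 001)
Double-and-add from P = (35, 1):
  bit 0 = 0: acc unchanged = O
  bit 1 = 0: acc unchanged = O
  bit 2 = 1: acc = O + (7, 14) = (7, 14)

4P = (7, 14)


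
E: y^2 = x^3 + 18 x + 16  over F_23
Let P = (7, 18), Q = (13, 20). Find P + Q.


P != Q, so use the chord formula.
s = (y2 - y1) / (x2 - x1) = (2) / (6) mod 23 = 8
x3 = s^2 - x1 - x2 mod 23 = 8^2 - 7 - 13 = 21
y3 = s (x1 - x3) - y1 mod 23 = 8 * (7 - 21) - 18 = 8

P + Q = (21, 8)


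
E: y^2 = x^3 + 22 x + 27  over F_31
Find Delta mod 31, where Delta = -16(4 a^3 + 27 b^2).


4 a^3 + 27 b^2 = 4*22^3 + 27*27^2 = 42592 + 19683 = 62275
Delta = -16 * (62275) = -996400
Delta mod 31 = 2

Delta = 2 (mod 31)


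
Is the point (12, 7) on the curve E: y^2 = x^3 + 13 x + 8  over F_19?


Check whether y^2 = x^3 + 13 x + 8 (mod 19) for (x, y) = (12, 7).
LHS: y^2 = 7^2 mod 19 = 11
RHS: x^3 + 13 x + 8 = 12^3 + 13*12 + 8 mod 19 = 11
LHS = RHS

Yes, on the curve


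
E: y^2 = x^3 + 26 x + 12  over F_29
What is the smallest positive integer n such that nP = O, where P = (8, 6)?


Compute successive multiples of P until we hit O:
  1P = (8, 6)
  2P = (20, 8)
  3P = (26, 20)
  4P = (11, 11)
  5P = (16, 0)
  6P = (11, 18)
  7P = (26, 9)
  8P = (20, 21)
  ... (continuing to 10P)
  10P = O

ord(P) = 10


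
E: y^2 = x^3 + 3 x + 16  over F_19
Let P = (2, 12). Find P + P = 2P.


Doubling: s = (3 x1^2 + a) / (2 y1)
s = (3*2^2 + 3) / (2*12) mod 19 = 3
x3 = s^2 - 2 x1 mod 19 = 3^2 - 2*2 = 5
y3 = s (x1 - x3) - y1 mod 19 = 3 * (2 - 5) - 12 = 17

2P = (5, 17)


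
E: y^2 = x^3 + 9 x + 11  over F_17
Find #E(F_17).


For each x in F_17, count y with y^2 = x^3 + 9 x + 11 mod 17:
  x = 1: RHS = 4, y in [2, 15]  -> 2 point(s)
  x = 4: RHS = 9, y in [3, 14]  -> 2 point(s)
  x = 6: RHS = 9, y in [3, 14]  -> 2 point(s)
  x = 7: RHS = 9, y in [3, 14]  -> 2 point(s)
  x = 8: RHS = 0, y in [0]  -> 1 point(s)
  x = 10: RHS = 13, y in [8, 9]  -> 2 point(s)
  x = 11: RHS = 13, y in [8, 9]  -> 2 point(s)
  x = 13: RHS = 13, y in [8, 9]  -> 2 point(s)
  x = 14: RHS = 8, y in [5, 12]  -> 2 point(s)
  x = 15: RHS = 2, y in [6, 11]  -> 2 point(s)
  x = 16: RHS = 1, y in [1, 16]  -> 2 point(s)
Affine points: 21. Add the point at infinity: total = 22.

#E(F_17) = 22


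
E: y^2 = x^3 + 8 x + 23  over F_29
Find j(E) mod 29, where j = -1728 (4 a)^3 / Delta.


Delta = -16(4 a^3 + 27 b^2) mod 29 = 23
-1728 * (4 a)^3 = -1728 * (4*8)^3 mod 29 = 5
j = 5 * 23^(-1) mod 29 = 4

j = 4 (mod 29)


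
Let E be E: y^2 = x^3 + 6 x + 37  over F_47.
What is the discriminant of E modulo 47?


4 a^3 + 27 b^2 = 4*6^3 + 27*37^2 = 864 + 36963 = 37827
Delta = -16 * (37827) = -605232
Delta mod 47 = 34

Delta = 34 (mod 47)


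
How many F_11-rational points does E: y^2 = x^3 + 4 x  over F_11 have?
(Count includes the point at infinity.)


For each x in F_11, count y with y^2 = x^3 + 4 x + 0 mod 11:
  x = 0: RHS = 0, y in [0]  -> 1 point(s)
  x = 1: RHS = 5, y in [4, 7]  -> 2 point(s)
  x = 2: RHS = 5, y in [4, 7]  -> 2 point(s)
  x = 4: RHS = 3, y in [5, 6]  -> 2 point(s)
  x = 6: RHS = 9, y in [3, 8]  -> 2 point(s)
  x = 8: RHS = 5, y in [4, 7]  -> 2 point(s)
Affine points: 11. Add the point at infinity: total = 12.

#E(F_11) = 12


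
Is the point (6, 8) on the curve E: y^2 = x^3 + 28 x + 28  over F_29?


Check whether y^2 = x^3 + 28 x + 28 (mod 29) for (x, y) = (6, 8).
LHS: y^2 = 8^2 mod 29 = 6
RHS: x^3 + 28 x + 28 = 6^3 + 28*6 + 28 mod 29 = 6
LHS = RHS

Yes, on the curve


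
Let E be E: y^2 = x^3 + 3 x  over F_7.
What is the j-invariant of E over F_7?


Delta = -16(4 a^3 + 27 b^2) mod 7 = 1
-1728 * (4 a)^3 = -1728 * (4*3)^3 mod 7 = 6
j = 6 * 1^(-1) mod 7 = 6

j = 6 (mod 7)


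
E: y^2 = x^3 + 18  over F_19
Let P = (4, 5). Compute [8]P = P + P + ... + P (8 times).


k = 8 = 1000_2 (binary, LSB first: 0001)
Double-and-add from P = (4, 5):
  bit 0 = 0: acc unchanged = O
  bit 1 = 0: acc unchanged = O
  bit 2 = 0: acc unchanged = O
  bit 3 = 1: acc = O + (8, 6) = (8, 6)

8P = (8, 6)


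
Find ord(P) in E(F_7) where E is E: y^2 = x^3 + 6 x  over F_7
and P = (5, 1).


Compute successive multiples of P until we hit O:
  1P = (5, 1)
  2P = (1, 0)
  3P = (5, 6)
  4P = O

ord(P) = 4


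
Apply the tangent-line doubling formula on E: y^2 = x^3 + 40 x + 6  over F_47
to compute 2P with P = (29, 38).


Doubling: s = (3 x1^2 + a) / (2 y1)
s = (3*29^2 + 40) / (2*38) mod 47 = 43
x3 = s^2 - 2 x1 mod 47 = 43^2 - 2*29 = 5
y3 = s (x1 - x3) - y1 mod 47 = 43 * (29 - 5) - 38 = 7

2P = (5, 7)


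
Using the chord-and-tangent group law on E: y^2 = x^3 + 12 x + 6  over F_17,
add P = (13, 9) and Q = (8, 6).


P != Q, so use the chord formula.
s = (y2 - y1) / (x2 - x1) = (14) / (12) mod 17 = 4
x3 = s^2 - x1 - x2 mod 17 = 4^2 - 13 - 8 = 12
y3 = s (x1 - x3) - y1 mod 17 = 4 * (13 - 12) - 9 = 12

P + Q = (12, 12)


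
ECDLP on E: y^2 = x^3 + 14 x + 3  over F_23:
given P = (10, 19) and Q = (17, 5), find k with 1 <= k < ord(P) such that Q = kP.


Enumerate multiples of P until we hit Q = (17, 5):
  1P = (10, 19)
  2P = (4, 10)
  3P = (17, 5)
Match found at i = 3.

k = 3


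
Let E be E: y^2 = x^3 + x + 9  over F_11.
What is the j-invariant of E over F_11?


Delta = -16(4 a^3 + 27 b^2) mod 11 = 1
-1728 * (4 a)^3 = -1728 * (4*1)^3 mod 11 = 2
j = 2 * 1^(-1) mod 11 = 2

j = 2 (mod 11)


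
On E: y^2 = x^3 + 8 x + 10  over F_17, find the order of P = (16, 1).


Compute successive multiples of P until we hit O:
  1P = (16, 1)
  2P = (11, 1)
  3P = (7, 16)
  4P = (10, 6)
  5P = (12, 7)
  6P = (4, 15)
  7P = (13, 4)
  8P = (6, 6)
  ... (continuing to 22P)
  22P = O

ord(P) = 22


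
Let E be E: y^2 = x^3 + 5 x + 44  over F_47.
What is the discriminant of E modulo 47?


4 a^3 + 27 b^2 = 4*5^3 + 27*44^2 = 500 + 52272 = 52772
Delta = -16 * (52772) = -844352
Delta mod 47 = 3

Delta = 3 (mod 47)


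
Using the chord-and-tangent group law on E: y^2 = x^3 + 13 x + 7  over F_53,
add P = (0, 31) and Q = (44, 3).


P != Q, so use the chord formula.
s = (y2 - y1) / (x2 - x1) = (25) / (44) mod 53 = 9
x3 = s^2 - x1 - x2 mod 53 = 9^2 - 0 - 44 = 37
y3 = s (x1 - x3) - y1 mod 53 = 9 * (0 - 37) - 31 = 7

P + Q = (37, 7)


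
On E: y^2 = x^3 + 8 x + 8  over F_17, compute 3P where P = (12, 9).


k = 3 = 11_2 (binary, LSB first: 11)
Double-and-add from P = (12, 9):
  bit 0 = 1: acc = O + (12, 9) = (12, 9)
  bit 1 = 1: acc = (12, 9) + (14, 12) = (6, 0)

3P = (6, 0)


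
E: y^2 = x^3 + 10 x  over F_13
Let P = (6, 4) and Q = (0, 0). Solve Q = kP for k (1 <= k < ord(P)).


Enumerate multiples of P until we hit Q = (0, 0):
  1P = (6, 4)
  2P = (0, 0)
Match found at i = 2.

k = 2


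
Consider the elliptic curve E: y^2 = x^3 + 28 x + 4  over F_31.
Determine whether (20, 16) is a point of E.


Check whether y^2 = x^3 + 28 x + 4 (mod 31) for (x, y) = (20, 16).
LHS: y^2 = 16^2 mod 31 = 8
RHS: x^3 + 28 x + 4 = 20^3 + 28*20 + 4 mod 31 = 8
LHS = RHS

Yes, on the curve


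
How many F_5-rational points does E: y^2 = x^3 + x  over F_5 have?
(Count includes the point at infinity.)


For each x in F_5, count y with y^2 = x^3 + 1 x + 0 mod 5:
  x = 0: RHS = 0, y in [0]  -> 1 point(s)
  x = 2: RHS = 0, y in [0]  -> 1 point(s)
  x = 3: RHS = 0, y in [0]  -> 1 point(s)
Affine points: 3. Add the point at infinity: total = 4.

#E(F_5) = 4


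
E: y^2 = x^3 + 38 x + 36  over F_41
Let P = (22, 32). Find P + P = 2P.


Doubling: s = (3 x1^2 + a) / (2 y1)
s = (3*22^2 + 38) / (2*32) mod 41 = 22
x3 = s^2 - 2 x1 mod 41 = 22^2 - 2*22 = 30
y3 = s (x1 - x3) - y1 mod 41 = 22 * (22 - 30) - 32 = 38

2P = (30, 38)


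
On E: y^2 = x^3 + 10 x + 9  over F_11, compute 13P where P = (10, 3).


k = 13 = 1101_2 (binary, LSB first: 1011)
Double-and-add from P = (10, 3):
  bit 0 = 1: acc = O + (10, 3) = (10, 3)
  bit 1 = 0: acc unchanged = (10, 3)
  bit 2 = 1: acc = (10, 3) + (1, 3) = (0, 8)
  bit 3 = 1: acc = (0, 8) + (3, 0) = (9, 5)

13P = (9, 5)


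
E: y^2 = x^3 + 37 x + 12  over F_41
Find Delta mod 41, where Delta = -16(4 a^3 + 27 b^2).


4 a^3 + 27 b^2 = 4*37^3 + 27*12^2 = 202612 + 3888 = 206500
Delta = -16 * (206500) = -3304000
Delta mod 41 = 26

Delta = 26 (mod 41)


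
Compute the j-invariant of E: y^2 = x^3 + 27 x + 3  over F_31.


Delta = -16(4 a^3 + 27 b^2) mod 31 = 22
-1728 * (4 a)^3 = -1728 * (4*27)^3 mod 31 = 30
j = 30 * 22^(-1) mod 31 = 7

j = 7 (mod 31)


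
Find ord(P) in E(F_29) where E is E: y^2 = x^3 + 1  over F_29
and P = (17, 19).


Compute successive multiples of P until we hit O:
  1P = (17, 19)
  2P = (8, 7)
  3P = (9, 11)
  4P = (4, 23)
  5P = (28, 0)
  6P = (4, 6)
  7P = (9, 18)
  8P = (8, 22)
  ... (continuing to 10P)
  10P = O

ord(P) = 10


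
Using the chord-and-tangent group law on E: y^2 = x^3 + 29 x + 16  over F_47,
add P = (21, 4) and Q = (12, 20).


P != Q, so use the chord formula.
s = (y2 - y1) / (x2 - x1) = (16) / (38) mod 47 = 40
x3 = s^2 - x1 - x2 mod 47 = 40^2 - 21 - 12 = 16
y3 = s (x1 - x3) - y1 mod 47 = 40 * (21 - 16) - 4 = 8

P + Q = (16, 8)


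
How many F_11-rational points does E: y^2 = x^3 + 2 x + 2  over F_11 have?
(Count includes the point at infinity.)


For each x in F_11, count y with y^2 = x^3 + 2 x + 2 mod 11:
  x = 1: RHS = 5, y in [4, 7]  -> 2 point(s)
  x = 2: RHS = 3, y in [5, 6]  -> 2 point(s)
  x = 5: RHS = 5, y in [4, 7]  -> 2 point(s)
  x = 9: RHS = 1, y in [1, 10]  -> 2 point(s)
Affine points: 8. Add the point at infinity: total = 9.

#E(F_11) = 9


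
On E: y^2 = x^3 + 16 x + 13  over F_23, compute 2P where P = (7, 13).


Doubling: s = (3 x1^2 + a) / (2 y1)
s = (3*7^2 + 16) / (2*13) mod 23 = 16
x3 = s^2 - 2 x1 mod 23 = 16^2 - 2*7 = 12
y3 = s (x1 - x3) - y1 mod 23 = 16 * (7 - 12) - 13 = 22

2P = (12, 22)


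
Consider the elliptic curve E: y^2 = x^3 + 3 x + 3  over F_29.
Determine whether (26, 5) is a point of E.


Check whether y^2 = x^3 + 3 x + 3 (mod 29) for (x, y) = (26, 5).
LHS: y^2 = 5^2 mod 29 = 25
RHS: x^3 + 3 x + 3 = 26^3 + 3*26 + 3 mod 29 = 25
LHS = RHS

Yes, on the curve


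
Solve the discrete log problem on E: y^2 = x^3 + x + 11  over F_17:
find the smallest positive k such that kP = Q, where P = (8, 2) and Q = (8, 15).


Enumerate multiples of P until we hit Q = (8, 15):
  1P = (8, 2)
  2P = (16, 3)
  3P = (14, 10)
  4P = (10, 1)
  5P = (12, 0)
  6P = (10, 16)
  7P = (14, 7)
  8P = (16, 14)
  9P = (8, 15)
Match found at i = 9.

k = 9


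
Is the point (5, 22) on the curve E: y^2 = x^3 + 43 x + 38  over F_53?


Check whether y^2 = x^3 + 43 x + 38 (mod 53) for (x, y) = (5, 22).
LHS: y^2 = 22^2 mod 53 = 7
RHS: x^3 + 43 x + 38 = 5^3 + 43*5 + 38 mod 53 = 7
LHS = RHS

Yes, on the curve


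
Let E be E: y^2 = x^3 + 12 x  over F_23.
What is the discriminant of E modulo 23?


4 a^3 + 27 b^2 = 4*12^3 + 27*0^2 = 6912 + 0 = 6912
Delta = -16 * (6912) = -110592
Delta mod 23 = 15

Delta = 15 (mod 23)


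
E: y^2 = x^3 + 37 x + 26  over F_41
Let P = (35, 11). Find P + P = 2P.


Doubling: s = (3 x1^2 + a) / (2 y1)
s = (3*35^2 + 37) / (2*11) mod 41 = 1
x3 = s^2 - 2 x1 mod 41 = 1^2 - 2*35 = 13
y3 = s (x1 - x3) - y1 mod 41 = 1 * (35 - 13) - 11 = 11

2P = (13, 11)


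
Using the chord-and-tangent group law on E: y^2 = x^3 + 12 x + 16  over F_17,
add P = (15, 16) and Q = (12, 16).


P != Q, so use the chord formula.
s = (y2 - y1) / (x2 - x1) = (0) / (14) mod 17 = 0
x3 = s^2 - x1 - x2 mod 17 = 0^2 - 15 - 12 = 7
y3 = s (x1 - x3) - y1 mod 17 = 0 * (15 - 7) - 16 = 1

P + Q = (7, 1)


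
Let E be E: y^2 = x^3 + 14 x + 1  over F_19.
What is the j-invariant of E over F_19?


Delta = -16(4 a^3 + 27 b^2) mod 19 = 6
-1728 * (4 a)^3 = -1728 * (4*14)^3 mod 19 = 18
j = 18 * 6^(-1) mod 19 = 3

j = 3 (mod 19)


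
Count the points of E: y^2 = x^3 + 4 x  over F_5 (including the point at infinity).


For each x in F_5, count y with y^2 = x^3 + 4 x + 0 mod 5:
  x = 0: RHS = 0, y in [0]  -> 1 point(s)
  x = 1: RHS = 0, y in [0]  -> 1 point(s)
  x = 2: RHS = 1, y in [1, 4]  -> 2 point(s)
  x = 3: RHS = 4, y in [2, 3]  -> 2 point(s)
  x = 4: RHS = 0, y in [0]  -> 1 point(s)
Affine points: 7. Add the point at infinity: total = 8.

#E(F_5) = 8


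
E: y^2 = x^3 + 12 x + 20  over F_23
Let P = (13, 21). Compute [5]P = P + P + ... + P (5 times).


k = 5 = 101_2 (binary, LSB first: 101)
Double-and-add from P = (13, 21):
  bit 0 = 1: acc = O + (13, 21) = (13, 21)
  bit 1 = 0: acc unchanged = (13, 21)
  bit 2 = 1: acc = (13, 21) + (9, 11) = (13, 2)

5P = (13, 2)


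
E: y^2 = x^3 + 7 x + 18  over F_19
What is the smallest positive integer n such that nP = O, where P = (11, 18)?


Compute successive multiples of P until we hit O:
  1P = (11, 18)
  2P = (3, 3)
  3P = (10, 10)
  4P = (5, 11)
  5P = (7, 12)
  6P = (8, 15)
  7P = (1, 11)
  8P = (13, 11)
  ... (continuing to 19P)
  19P = O

ord(P) = 19


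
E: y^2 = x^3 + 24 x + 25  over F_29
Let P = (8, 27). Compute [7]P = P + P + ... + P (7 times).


k = 7 = 111_2 (binary, LSB first: 111)
Double-and-add from P = (8, 27):
  bit 0 = 1: acc = O + (8, 27) = (8, 27)
  bit 1 = 1: acc = (8, 27) + (0, 5) = (5, 3)
  bit 2 = 1: acc = (5, 3) + (22, 6) = (22, 23)

7P = (22, 23)


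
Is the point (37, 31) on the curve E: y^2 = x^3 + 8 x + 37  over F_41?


Check whether y^2 = x^3 + 8 x + 37 (mod 41) for (x, y) = (37, 31).
LHS: y^2 = 31^2 mod 41 = 18
RHS: x^3 + 8 x + 37 = 37^3 + 8*37 + 37 mod 41 = 23
LHS != RHS

No, not on the curve


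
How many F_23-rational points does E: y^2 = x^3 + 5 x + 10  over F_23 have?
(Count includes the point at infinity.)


For each x in F_23, count y with y^2 = x^3 + 5 x + 10 mod 23:
  x = 1: RHS = 16, y in [4, 19]  -> 2 point(s)
  x = 3: RHS = 6, y in [11, 12]  -> 2 point(s)
  x = 4: RHS = 2, y in [5, 18]  -> 2 point(s)
  x = 6: RHS = 3, y in [7, 16]  -> 2 point(s)
  x = 9: RHS = 2, y in [5, 18]  -> 2 point(s)
  x = 10: RHS = 2, y in [5, 18]  -> 2 point(s)
  x = 11: RHS = 16, y in [4, 19]  -> 2 point(s)
  x = 12: RHS = 4, y in [2, 21]  -> 2 point(s)
  x = 13: RHS = 18, y in [8, 15]  -> 2 point(s)
  x = 14: RHS = 18, y in [8, 15]  -> 2 point(s)
  x = 16: RHS = 0, y in [0]  -> 1 point(s)
  x = 19: RHS = 18, y in [8, 15]  -> 2 point(s)
  x = 22: RHS = 4, y in [2, 21]  -> 2 point(s)
Affine points: 25. Add the point at infinity: total = 26.

#E(F_23) = 26


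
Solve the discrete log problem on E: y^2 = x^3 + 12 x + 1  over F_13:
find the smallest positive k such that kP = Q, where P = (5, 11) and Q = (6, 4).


Enumerate multiples of P until we hit Q = (6, 4):
  1P = (5, 11)
  2P = (4, 3)
  3P = (3, 5)
  4P = (1, 1)
  5P = (10, 9)
  6P = (7, 8)
  7P = (0, 1)
  8P = (12, 1)
  9P = (6, 9)
  10P = (6, 4)
Match found at i = 10.

k = 10


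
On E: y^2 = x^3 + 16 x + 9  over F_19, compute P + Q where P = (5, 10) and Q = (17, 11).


P != Q, so use the chord formula.
s = (y2 - y1) / (x2 - x1) = (1) / (12) mod 19 = 8
x3 = s^2 - x1 - x2 mod 19 = 8^2 - 5 - 17 = 4
y3 = s (x1 - x3) - y1 mod 19 = 8 * (5 - 4) - 10 = 17

P + Q = (4, 17)


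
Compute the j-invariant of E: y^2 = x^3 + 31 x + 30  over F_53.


Delta = -16(4 a^3 + 27 b^2) mod 53 = 6
-1728 * (4 a)^3 = -1728 * (4*31)^3 mod 53 = 42
j = 42 * 6^(-1) mod 53 = 7

j = 7 (mod 53)


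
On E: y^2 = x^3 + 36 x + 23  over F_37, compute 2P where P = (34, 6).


Doubling: s = (3 x1^2 + a) / (2 y1)
s = (3*34^2 + 36) / (2*6) mod 37 = 33
x3 = s^2 - 2 x1 mod 37 = 33^2 - 2*34 = 22
y3 = s (x1 - x3) - y1 mod 37 = 33 * (34 - 22) - 6 = 20

2P = (22, 20)


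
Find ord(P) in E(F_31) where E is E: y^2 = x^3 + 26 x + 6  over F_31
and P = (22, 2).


Compute successive multiples of P until we hit O:
  1P = (22, 2)
  2P = (1, 23)
  3P = (9, 16)
  4P = (14, 18)
  5P = (30, 14)
  6P = (20, 1)
  7P = (28, 26)
  8P = (28, 5)
  ... (continuing to 15P)
  15P = O

ord(P) = 15


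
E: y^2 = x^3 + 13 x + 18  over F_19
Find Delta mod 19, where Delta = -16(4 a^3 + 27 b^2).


4 a^3 + 27 b^2 = 4*13^3 + 27*18^2 = 8788 + 8748 = 17536
Delta = -16 * (17536) = -280576
Delta mod 19 = 16

Delta = 16 (mod 19)


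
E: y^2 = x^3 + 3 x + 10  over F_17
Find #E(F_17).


For each x in F_17, count y with y^2 = x^3 + 3 x + 10 mod 17:
  x = 4: RHS = 1, y in [1, 16]  -> 2 point(s)
  x = 7: RHS = 0, y in [0]  -> 1 point(s)
  x = 8: RHS = 2, y in [6, 11]  -> 2 point(s)
  x = 9: RHS = 1, y in [1, 16]  -> 2 point(s)
  x = 13: RHS = 2, y in [6, 11]  -> 2 point(s)
  x = 14: RHS = 8, y in [5, 12]  -> 2 point(s)
  x = 15: RHS = 13, y in [8, 9]  -> 2 point(s)
Affine points: 13. Add the point at infinity: total = 14.

#E(F_17) = 14


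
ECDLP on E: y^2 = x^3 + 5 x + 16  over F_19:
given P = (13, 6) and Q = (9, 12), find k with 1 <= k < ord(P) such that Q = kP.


Enumerate multiples of P until we hit Q = (9, 12):
  1P = (13, 6)
  2P = (0, 4)
  3P = (4, 10)
  4P = (9, 7)
  5P = (3, 1)
  6P = (8, 6)
  7P = (17, 13)
  8P = (17, 6)
  9P = (8, 13)
  10P = (3, 18)
  11P = (9, 12)
Match found at i = 11.

k = 11


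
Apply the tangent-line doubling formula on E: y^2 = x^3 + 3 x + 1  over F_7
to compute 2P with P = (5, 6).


Doubling: s = (3 x1^2 + a) / (2 y1)
s = (3*5^2 + 3) / (2*6) mod 7 = 3
x3 = s^2 - 2 x1 mod 7 = 3^2 - 2*5 = 6
y3 = s (x1 - x3) - y1 mod 7 = 3 * (5 - 6) - 6 = 5

2P = (6, 5)


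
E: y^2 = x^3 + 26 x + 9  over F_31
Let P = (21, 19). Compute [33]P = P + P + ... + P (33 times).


k = 33 = 100001_2 (binary, LSB first: 100001)
Double-and-add from P = (21, 19):
  bit 0 = 1: acc = O + (21, 19) = (21, 19)
  bit 1 = 0: acc unchanged = (21, 19)
  bit 2 = 0: acc unchanged = (21, 19)
  bit 3 = 0: acc unchanged = (21, 19)
  bit 4 = 0: acc unchanged = (21, 19)
  bit 5 = 1: acc = (21, 19) + (5, 4) = (6, 28)

33P = (6, 28)


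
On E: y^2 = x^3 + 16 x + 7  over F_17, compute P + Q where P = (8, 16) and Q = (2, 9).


P != Q, so use the chord formula.
s = (y2 - y1) / (x2 - x1) = (10) / (11) mod 17 = 4
x3 = s^2 - x1 - x2 mod 17 = 4^2 - 8 - 2 = 6
y3 = s (x1 - x3) - y1 mod 17 = 4 * (8 - 6) - 16 = 9

P + Q = (6, 9)


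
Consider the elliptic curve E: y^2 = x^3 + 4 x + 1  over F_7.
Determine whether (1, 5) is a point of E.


Check whether y^2 = x^3 + 4 x + 1 (mod 7) for (x, y) = (1, 5).
LHS: y^2 = 5^2 mod 7 = 4
RHS: x^3 + 4 x + 1 = 1^3 + 4*1 + 1 mod 7 = 6
LHS != RHS

No, not on the curve


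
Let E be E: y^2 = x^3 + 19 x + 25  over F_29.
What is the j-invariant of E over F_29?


Delta = -16(4 a^3 + 27 b^2) mod 29 = 16
-1728 * (4 a)^3 = -1728 * (4*19)^3 mod 29 = 7
j = 7 * 16^(-1) mod 29 = 24

j = 24 (mod 29)


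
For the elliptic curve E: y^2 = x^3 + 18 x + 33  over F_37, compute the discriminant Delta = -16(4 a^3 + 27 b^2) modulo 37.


4 a^3 + 27 b^2 = 4*18^3 + 27*33^2 = 23328 + 29403 = 52731
Delta = -16 * (52731) = -843696
Delta mod 37 = 15

Delta = 15 (mod 37)


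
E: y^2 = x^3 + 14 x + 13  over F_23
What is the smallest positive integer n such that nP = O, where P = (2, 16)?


Compute successive multiples of P until we hit O:
  1P = (2, 16)
  2P = (14, 3)
  3P = (16, 3)
  4P = (21, 0)
  5P = (16, 20)
  6P = (14, 20)
  7P = (2, 7)
  8P = O

ord(P) = 8


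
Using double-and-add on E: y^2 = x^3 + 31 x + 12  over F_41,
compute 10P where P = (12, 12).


k = 10 = 1010_2 (binary, LSB first: 0101)
Double-and-add from P = (12, 12):
  bit 0 = 0: acc unchanged = O
  bit 1 = 1: acc = O + (7, 11) = (7, 11)
  bit 2 = 0: acc unchanged = (7, 11)
  bit 3 = 1: acc = (7, 11) + (4, 35) = (12, 29)

10P = (12, 29)


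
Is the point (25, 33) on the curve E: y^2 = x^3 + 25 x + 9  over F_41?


Check whether y^2 = x^3 + 25 x + 9 (mod 41) for (x, y) = (25, 33).
LHS: y^2 = 33^2 mod 41 = 23
RHS: x^3 + 25 x + 9 = 25^3 + 25*25 + 9 mod 41 = 23
LHS = RHS

Yes, on the curve


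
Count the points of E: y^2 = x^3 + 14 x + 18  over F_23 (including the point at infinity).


For each x in F_23, count y with y^2 = x^3 + 14 x + 18 mod 23:
  x = 0: RHS = 18, y in [8, 15]  -> 2 point(s)
  x = 2: RHS = 8, y in [10, 13]  -> 2 point(s)
  x = 3: RHS = 18, y in [8, 15]  -> 2 point(s)
  x = 4: RHS = 0, y in [0]  -> 1 point(s)
  x = 5: RHS = 6, y in [11, 12]  -> 2 point(s)
  x = 10: RHS = 8, y in [10, 13]  -> 2 point(s)
  x = 11: RHS = 8, y in [10, 13]  -> 2 point(s)
  x = 19: RHS = 13, y in [6, 17]  -> 2 point(s)
  x = 20: RHS = 18, y in [8, 15]  -> 2 point(s)
  x = 22: RHS = 3, y in [7, 16]  -> 2 point(s)
Affine points: 19. Add the point at infinity: total = 20.

#E(F_23) = 20


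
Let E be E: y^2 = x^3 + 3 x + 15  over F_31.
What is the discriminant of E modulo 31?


4 a^3 + 27 b^2 = 4*3^3 + 27*15^2 = 108 + 6075 = 6183
Delta = -16 * (6183) = -98928
Delta mod 31 = 24

Delta = 24 (mod 31)


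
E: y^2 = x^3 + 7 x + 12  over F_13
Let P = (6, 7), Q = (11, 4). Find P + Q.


P != Q, so use the chord formula.
s = (y2 - y1) / (x2 - x1) = (10) / (5) mod 13 = 2
x3 = s^2 - x1 - x2 mod 13 = 2^2 - 6 - 11 = 0
y3 = s (x1 - x3) - y1 mod 13 = 2 * (6 - 0) - 7 = 5

P + Q = (0, 5)


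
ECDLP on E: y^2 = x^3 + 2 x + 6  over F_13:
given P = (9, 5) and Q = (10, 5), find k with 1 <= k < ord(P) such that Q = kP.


Enumerate multiples of P until we hit Q = (10, 5):
  1P = (9, 5)
  2P = (7, 5)
  3P = (10, 8)
  4P = (3, 0)
  5P = (10, 5)
Match found at i = 5.

k = 5


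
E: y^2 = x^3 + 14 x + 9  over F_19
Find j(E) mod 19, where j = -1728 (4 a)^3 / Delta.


Delta = -16(4 a^3 + 27 b^2) mod 19 = 7
-1728 * (4 a)^3 = -1728 * (4*14)^3 mod 19 = 18
j = 18 * 7^(-1) mod 19 = 8

j = 8 (mod 19)


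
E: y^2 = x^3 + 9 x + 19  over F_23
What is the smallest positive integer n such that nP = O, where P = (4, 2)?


Compute successive multiples of P until we hit O:
  1P = (4, 2)
  2P = (1, 12)
  3P = (1, 11)
  4P = (4, 21)
  5P = O

ord(P) = 5


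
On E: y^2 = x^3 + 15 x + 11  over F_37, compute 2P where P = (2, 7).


Doubling: s = (3 x1^2 + a) / (2 y1)
s = (3*2^2 + 15) / (2*7) mod 37 = 31
x3 = s^2 - 2 x1 mod 37 = 31^2 - 2*2 = 32
y3 = s (x1 - x3) - y1 mod 37 = 31 * (2 - 32) - 7 = 25

2P = (32, 25)


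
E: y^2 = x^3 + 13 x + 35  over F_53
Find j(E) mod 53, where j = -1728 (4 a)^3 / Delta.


Delta = -16(4 a^3 + 27 b^2) mod 53 = 6
-1728 * (4 a)^3 = -1728 * (4*13)^3 mod 53 = 32
j = 32 * 6^(-1) mod 53 = 23

j = 23 (mod 53)


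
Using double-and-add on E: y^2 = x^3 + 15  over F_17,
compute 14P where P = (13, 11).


k = 14 = 1110_2 (binary, LSB first: 0111)
Double-and-add from P = (13, 11):
  bit 0 = 0: acc unchanged = O
  bit 1 = 1: acc = O + (7, 16) = (7, 16)
  bit 2 = 1: acc = (7, 16) + (12, 3) = (0, 10)
  bit 3 = 1: acc = (0, 10) + (9, 9) = (12, 14)

14P = (12, 14)


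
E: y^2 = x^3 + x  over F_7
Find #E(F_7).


For each x in F_7, count y with y^2 = x^3 + 1 x + 0 mod 7:
  x = 0: RHS = 0, y in [0]  -> 1 point(s)
  x = 1: RHS = 2, y in [3, 4]  -> 2 point(s)
  x = 3: RHS = 2, y in [3, 4]  -> 2 point(s)
  x = 5: RHS = 4, y in [2, 5]  -> 2 point(s)
Affine points: 7. Add the point at infinity: total = 8.

#E(F_7) = 8


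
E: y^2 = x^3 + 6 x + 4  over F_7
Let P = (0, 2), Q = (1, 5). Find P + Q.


P != Q, so use the chord formula.
s = (y2 - y1) / (x2 - x1) = (3) / (1) mod 7 = 3
x3 = s^2 - x1 - x2 mod 7 = 3^2 - 0 - 1 = 1
y3 = s (x1 - x3) - y1 mod 7 = 3 * (0 - 1) - 2 = 2

P + Q = (1, 2)


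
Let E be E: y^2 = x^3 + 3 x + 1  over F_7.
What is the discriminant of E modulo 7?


4 a^3 + 27 b^2 = 4*3^3 + 27*1^2 = 108 + 27 = 135
Delta = -16 * (135) = -2160
Delta mod 7 = 3

Delta = 3 (mod 7)


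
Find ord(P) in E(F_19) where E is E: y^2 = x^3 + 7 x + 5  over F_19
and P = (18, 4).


Compute successive multiples of P until we hit O:
  1P = (18, 4)
  2P = (0, 9)
  3P = (7, 13)
  4P = (11, 11)
  5P = (10, 7)
  6P = (14, 4)
  7P = (6, 15)
  8P = (6, 4)
  ... (continuing to 15P)
  15P = O

ord(P) = 15


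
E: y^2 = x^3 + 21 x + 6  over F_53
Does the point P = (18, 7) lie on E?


Check whether y^2 = x^3 + 21 x + 6 (mod 53) for (x, y) = (18, 7).
LHS: y^2 = 7^2 mod 53 = 49
RHS: x^3 + 21 x + 6 = 18^3 + 21*18 + 6 mod 53 = 15
LHS != RHS

No, not on the curve


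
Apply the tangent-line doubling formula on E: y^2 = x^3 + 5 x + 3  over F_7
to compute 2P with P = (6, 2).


Doubling: s = (3 x1^2 + a) / (2 y1)
s = (3*6^2 + 5) / (2*2) mod 7 = 2
x3 = s^2 - 2 x1 mod 7 = 2^2 - 2*6 = 6
y3 = s (x1 - x3) - y1 mod 7 = 2 * (6 - 6) - 2 = 5

2P = (6, 5)


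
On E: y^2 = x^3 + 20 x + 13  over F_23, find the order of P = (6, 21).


Compute successive multiples of P until we hit O:
  1P = (6, 21)
  2P = (0, 17)
  3P = (20, 8)
  4P = (13, 20)
  5P = (12, 16)
  6P = (14, 1)
  7P = (15, 13)
  8P = (15, 10)
  ... (continuing to 15P)
  15P = O

ord(P) = 15


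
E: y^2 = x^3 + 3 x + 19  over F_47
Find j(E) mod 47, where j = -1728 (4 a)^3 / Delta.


Delta = -16(4 a^3 + 27 b^2) mod 47 = 5
-1728 * (4 a)^3 = -1728 * (4*3)^3 mod 47 = 20
j = 20 * 5^(-1) mod 47 = 4

j = 4 (mod 47)


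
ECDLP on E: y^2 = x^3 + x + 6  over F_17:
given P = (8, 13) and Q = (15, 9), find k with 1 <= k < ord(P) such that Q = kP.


Enumerate multiples of P until we hit Q = (15, 9):
  1P = (8, 13)
  2P = (9, 9)
  3P = (16, 2)
  4P = (1, 5)
  5P = (10, 9)
  6P = (3, 11)
  7P = (15, 8)
  8P = (7, 13)
  9P = (2, 4)
  10P = (5, 0)
  11P = (2, 13)
  12P = (7, 4)
  13P = (15, 9)
Match found at i = 13.

k = 13


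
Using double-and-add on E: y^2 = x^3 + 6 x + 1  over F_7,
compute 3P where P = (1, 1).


k = 3 = 11_2 (binary, LSB first: 11)
Double-and-add from P = (1, 1):
  bit 0 = 1: acc = O + (1, 1) = (1, 1)
  bit 1 = 1: acc = (1, 1) + (6, 1) = (0, 6)

3P = (0, 6)


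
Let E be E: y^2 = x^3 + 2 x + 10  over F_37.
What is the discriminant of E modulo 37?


4 a^3 + 27 b^2 = 4*2^3 + 27*10^2 = 32 + 2700 = 2732
Delta = -16 * (2732) = -43712
Delta mod 37 = 22

Delta = 22 (mod 37)


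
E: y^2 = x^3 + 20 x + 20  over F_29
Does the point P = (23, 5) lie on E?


Check whether y^2 = x^3 + 20 x + 20 (mod 29) for (x, y) = (23, 5).
LHS: y^2 = 5^2 mod 29 = 25
RHS: x^3 + 20 x + 20 = 23^3 + 20*23 + 20 mod 29 = 3
LHS != RHS

No, not on the curve


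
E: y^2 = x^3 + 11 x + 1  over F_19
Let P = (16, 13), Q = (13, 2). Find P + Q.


P != Q, so use the chord formula.
s = (y2 - y1) / (x2 - x1) = (8) / (16) mod 19 = 10
x3 = s^2 - x1 - x2 mod 19 = 10^2 - 16 - 13 = 14
y3 = s (x1 - x3) - y1 mod 19 = 10 * (16 - 14) - 13 = 7

P + Q = (14, 7)


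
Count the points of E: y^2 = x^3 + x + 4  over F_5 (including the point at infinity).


For each x in F_5, count y with y^2 = x^3 + 1 x + 4 mod 5:
  x = 0: RHS = 4, y in [2, 3]  -> 2 point(s)
  x = 1: RHS = 1, y in [1, 4]  -> 2 point(s)
  x = 2: RHS = 4, y in [2, 3]  -> 2 point(s)
  x = 3: RHS = 4, y in [2, 3]  -> 2 point(s)
Affine points: 8. Add the point at infinity: total = 9.

#E(F_5) = 9


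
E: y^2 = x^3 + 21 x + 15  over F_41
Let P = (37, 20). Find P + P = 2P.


Doubling: s = (3 x1^2 + a) / (2 y1)
s = (3*37^2 + 21) / (2*20) mod 41 = 13
x3 = s^2 - 2 x1 mod 41 = 13^2 - 2*37 = 13
y3 = s (x1 - x3) - y1 mod 41 = 13 * (37 - 13) - 20 = 5

2P = (13, 5)


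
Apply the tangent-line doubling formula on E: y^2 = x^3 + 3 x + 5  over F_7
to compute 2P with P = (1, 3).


Doubling: s = (3 x1^2 + a) / (2 y1)
s = (3*1^2 + 3) / (2*3) mod 7 = 1
x3 = s^2 - 2 x1 mod 7 = 1^2 - 2*1 = 6
y3 = s (x1 - x3) - y1 mod 7 = 1 * (1 - 6) - 3 = 6

2P = (6, 6)


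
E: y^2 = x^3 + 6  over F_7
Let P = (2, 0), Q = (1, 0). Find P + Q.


P != Q, so use the chord formula.
s = (y2 - y1) / (x2 - x1) = (0) / (6) mod 7 = 0
x3 = s^2 - x1 - x2 mod 7 = 0^2 - 2 - 1 = 4
y3 = s (x1 - x3) - y1 mod 7 = 0 * (2 - 4) - 0 = 0

P + Q = (4, 0)


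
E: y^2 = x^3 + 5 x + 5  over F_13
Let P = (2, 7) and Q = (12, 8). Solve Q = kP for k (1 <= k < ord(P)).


Enumerate multiples of P until we hit Q = (12, 8):
  1P = (2, 7)
  2P = (12, 5)
  3P = (11, 0)
  4P = (12, 8)
Match found at i = 4.

k = 4


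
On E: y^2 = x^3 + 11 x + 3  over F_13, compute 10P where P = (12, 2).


k = 10 = 1010_2 (binary, LSB first: 0101)
Double-and-add from P = (12, 2):
  bit 0 = 0: acc unchanged = O
  bit 1 = 1: acc = O + (11, 8) = (11, 8)
  bit 2 = 0: acc unchanged = (11, 8)
  bit 3 = 1: acc = (11, 8) + (6, 5) = (0, 9)

10P = (0, 9)


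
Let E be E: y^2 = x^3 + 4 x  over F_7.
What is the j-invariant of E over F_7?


Delta = -16(4 a^3 + 27 b^2) mod 7 = 6
-1728 * (4 a)^3 = -1728 * (4*4)^3 mod 7 = 1
j = 1 * 6^(-1) mod 7 = 6

j = 6 (mod 7)


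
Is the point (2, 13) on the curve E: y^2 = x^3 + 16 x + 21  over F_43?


Check whether y^2 = x^3 + 16 x + 21 (mod 43) for (x, y) = (2, 13).
LHS: y^2 = 13^2 mod 43 = 40
RHS: x^3 + 16 x + 21 = 2^3 + 16*2 + 21 mod 43 = 18
LHS != RHS

No, not on the curve


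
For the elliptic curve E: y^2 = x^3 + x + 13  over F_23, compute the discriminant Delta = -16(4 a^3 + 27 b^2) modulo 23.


4 a^3 + 27 b^2 = 4*1^3 + 27*13^2 = 4 + 4563 = 4567
Delta = -16 * (4567) = -73072
Delta mod 23 = 22

Delta = 22 (mod 23)


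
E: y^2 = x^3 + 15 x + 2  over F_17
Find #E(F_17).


For each x in F_17, count y with y^2 = x^3 + 15 x + 2 mod 17:
  x = 0: RHS = 2, y in [6, 11]  -> 2 point(s)
  x = 1: RHS = 1, y in [1, 16]  -> 2 point(s)
  x = 5: RHS = 15, y in [7, 10]  -> 2 point(s)
  x = 6: RHS = 2, y in [6, 11]  -> 2 point(s)
  x = 7: RHS = 8, y in [5, 12]  -> 2 point(s)
  x = 9: RHS = 16, y in [4, 13]  -> 2 point(s)
  x = 10: RHS = 13, y in [8, 9]  -> 2 point(s)
  x = 11: RHS = 2, y in [6, 11]  -> 2 point(s)
  x = 14: RHS = 15, y in [7, 10]  -> 2 point(s)
  x = 15: RHS = 15, y in [7, 10]  -> 2 point(s)
Affine points: 20. Add the point at infinity: total = 21.

#E(F_17) = 21


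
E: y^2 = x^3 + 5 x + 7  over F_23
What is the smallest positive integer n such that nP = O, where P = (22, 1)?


Compute successive multiples of P until we hit O:
  1P = (22, 1)
  2P = (18, 15)
  3P = (1, 6)
  4P = (12, 1)
  5P = (12, 22)
  6P = (1, 17)
  7P = (18, 8)
  8P = (22, 22)
  ... (continuing to 9P)
  9P = O

ord(P) = 9


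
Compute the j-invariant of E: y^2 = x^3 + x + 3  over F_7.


Delta = -16(4 a^3 + 27 b^2) mod 7 = 3
-1728 * (4 a)^3 = -1728 * (4*1)^3 mod 7 = 1
j = 1 * 3^(-1) mod 7 = 5

j = 5 (mod 7)


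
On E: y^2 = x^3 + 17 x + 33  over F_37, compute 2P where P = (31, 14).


Doubling: s = (3 x1^2 + a) / (2 y1)
s = (3*31^2 + 17) / (2*14) mod 37 = 19
x3 = s^2 - 2 x1 mod 37 = 19^2 - 2*31 = 3
y3 = s (x1 - x3) - y1 mod 37 = 19 * (31 - 3) - 14 = 0

2P = (3, 0)


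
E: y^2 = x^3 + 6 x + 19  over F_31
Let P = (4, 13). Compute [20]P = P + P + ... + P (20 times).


k = 20 = 10100_2 (binary, LSB first: 00101)
Double-and-add from P = (4, 13):
  bit 0 = 0: acc unchanged = O
  bit 1 = 0: acc unchanged = O
  bit 2 = 1: acc = O + (10, 5) = (10, 5)
  bit 3 = 0: acc unchanged = (10, 5)
  bit 4 = 1: acc = (10, 5) + (7, 1) = (2, 16)

20P = (2, 16)


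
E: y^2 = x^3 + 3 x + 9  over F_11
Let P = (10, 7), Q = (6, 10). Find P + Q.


P != Q, so use the chord formula.
s = (y2 - y1) / (x2 - x1) = (3) / (7) mod 11 = 2
x3 = s^2 - x1 - x2 mod 11 = 2^2 - 10 - 6 = 10
y3 = s (x1 - x3) - y1 mod 11 = 2 * (10 - 10) - 7 = 4

P + Q = (10, 4)


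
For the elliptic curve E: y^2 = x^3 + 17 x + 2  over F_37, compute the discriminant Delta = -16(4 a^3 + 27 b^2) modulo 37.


4 a^3 + 27 b^2 = 4*17^3 + 27*2^2 = 19652 + 108 = 19760
Delta = -16 * (19760) = -316160
Delta mod 37 = 5

Delta = 5 (mod 37)


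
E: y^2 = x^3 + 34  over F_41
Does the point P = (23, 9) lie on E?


Check whether y^2 = x^3 + 0 x + 34 (mod 41) for (x, y) = (23, 9).
LHS: y^2 = 9^2 mod 41 = 40
RHS: x^3 + 0 x + 34 = 23^3 + 0*23 + 34 mod 41 = 24
LHS != RHS

No, not on the curve


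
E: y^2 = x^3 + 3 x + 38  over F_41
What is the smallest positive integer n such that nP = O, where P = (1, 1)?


Compute successive multiples of P until we hit O:
  1P = (1, 1)
  2P = (7, 22)
  3P = (35, 3)
  4P = (26, 12)
  5P = (22, 16)
  6P = (16, 0)
  7P = (22, 25)
  8P = (26, 29)
  ... (continuing to 12P)
  12P = O

ord(P) = 12


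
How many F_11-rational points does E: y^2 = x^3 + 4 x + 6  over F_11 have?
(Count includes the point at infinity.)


For each x in F_11, count y with y^2 = x^3 + 4 x + 6 mod 11:
  x = 1: RHS = 0, y in [0]  -> 1 point(s)
  x = 2: RHS = 0, y in [0]  -> 1 point(s)
  x = 3: RHS = 1, y in [1, 10]  -> 2 point(s)
  x = 4: RHS = 9, y in [3, 8]  -> 2 point(s)
  x = 6: RHS = 4, y in [2, 9]  -> 2 point(s)
  x = 7: RHS = 3, y in [5, 6]  -> 2 point(s)
  x = 8: RHS = 0, y in [0]  -> 1 point(s)
  x = 9: RHS = 1, y in [1, 10]  -> 2 point(s)
  x = 10: RHS = 1, y in [1, 10]  -> 2 point(s)
Affine points: 15. Add the point at infinity: total = 16.

#E(F_11) = 16


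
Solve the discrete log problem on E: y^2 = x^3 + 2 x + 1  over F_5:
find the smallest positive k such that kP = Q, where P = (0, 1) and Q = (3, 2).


Enumerate multiples of P until we hit Q = (3, 2):
  1P = (0, 1)
  2P = (1, 3)
  3P = (3, 3)
  4P = (3, 2)
Match found at i = 4.

k = 4


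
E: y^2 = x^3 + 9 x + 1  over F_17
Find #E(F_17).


For each x in F_17, count y with y^2 = x^3 + 9 x + 1 mod 17:
  x = 0: RHS = 1, y in [1, 16]  -> 2 point(s)
  x = 3: RHS = 4, y in [2, 15]  -> 2 point(s)
  x = 4: RHS = 16, y in [4, 13]  -> 2 point(s)
  x = 5: RHS = 1, y in [1, 16]  -> 2 point(s)
  x = 6: RHS = 16, y in [4, 13]  -> 2 point(s)
  x = 7: RHS = 16, y in [4, 13]  -> 2 point(s)
  x = 12: RHS = 1, y in [1, 16]  -> 2 point(s)
  x = 14: RHS = 15, y in [7, 10]  -> 2 point(s)
  x = 15: RHS = 9, y in [3, 14]  -> 2 point(s)
  x = 16: RHS = 8, y in [5, 12]  -> 2 point(s)
Affine points: 20. Add the point at infinity: total = 21.

#E(F_17) = 21


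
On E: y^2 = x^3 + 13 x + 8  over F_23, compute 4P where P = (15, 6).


k = 4 = 100_2 (binary, LSB first: 001)
Double-and-add from P = (15, 6):
  bit 0 = 0: acc unchanged = O
  bit 1 = 0: acc unchanged = O
  bit 2 = 1: acc = O + (0, 10) = (0, 10)

4P = (0, 10)


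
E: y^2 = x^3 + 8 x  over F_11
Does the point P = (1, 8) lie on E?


Check whether y^2 = x^3 + 8 x + 0 (mod 11) for (x, y) = (1, 8).
LHS: y^2 = 8^2 mod 11 = 9
RHS: x^3 + 8 x + 0 = 1^3 + 8*1 + 0 mod 11 = 9
LHS = RHS

Yes, on the curve


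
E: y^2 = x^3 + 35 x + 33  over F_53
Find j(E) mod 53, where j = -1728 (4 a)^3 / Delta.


Delta = -16(4 a^3 + 27 b^2) mod 53 = 2
-1728 * (4 a)^3 = -1728 * (4*35)^3 mod 53 = 15
j = 15 * 2^(-1) mod 53 = 34

j = 34 (mod 53)


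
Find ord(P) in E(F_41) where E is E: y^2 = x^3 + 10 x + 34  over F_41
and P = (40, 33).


Compute successive multiples of P until we hit O:
  1P = (40, 33)
  2P = (23, 7)
  3P = (29, 20)
  4P = (31, 0)
  5P = (29, 21)
  6P = (23, 34)
  7P = (40, 8)
  8P = O

ord(P) = 8


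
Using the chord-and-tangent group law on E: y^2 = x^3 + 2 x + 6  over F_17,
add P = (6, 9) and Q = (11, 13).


P != Q, so use the chord formula.
s = (y2 - y1) / (x2 - x1) = (4) / (5) mod 17 = 11
x3 = s^2 - x1 - x2 mod 17 = 11^2 - 6 - 11 = 2
y3 = s (x1 - x3) - y1 mod 17 = 11 * (6 - 2) - 9 = 1

P + Q = (2, 1)
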